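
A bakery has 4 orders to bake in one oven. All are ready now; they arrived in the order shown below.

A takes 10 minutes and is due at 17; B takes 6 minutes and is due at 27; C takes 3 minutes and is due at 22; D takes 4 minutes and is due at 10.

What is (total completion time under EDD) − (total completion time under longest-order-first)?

EDD (increasing due date): D A C B.
D: 0→4
A: 4→14
C: 14→17
B: 17→23
Sum = 4+14+17+23 = 58.
LPT (decreasing processing time): A B D C.
A: 0→10
B: 10→16
D: 16→20
C: 20→23
Sum = 10+16+20+23 = 69.
Difference = 58 − 69 = -11.

-11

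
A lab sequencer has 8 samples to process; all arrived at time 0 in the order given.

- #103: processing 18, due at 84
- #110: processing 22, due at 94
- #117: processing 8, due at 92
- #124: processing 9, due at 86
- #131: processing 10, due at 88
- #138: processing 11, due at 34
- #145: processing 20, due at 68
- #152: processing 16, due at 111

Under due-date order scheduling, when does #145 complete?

EDD (increasing due date): #138 #145 #103 #124 #131 #117 #110 #152.
#138: 0→11
#145: 11→31

31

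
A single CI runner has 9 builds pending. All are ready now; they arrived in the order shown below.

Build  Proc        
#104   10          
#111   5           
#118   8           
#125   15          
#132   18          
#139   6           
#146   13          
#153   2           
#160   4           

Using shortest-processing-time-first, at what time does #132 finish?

SPT (increasing processing time): #153 #160 #111 #139 #118 #104 #146 #125 #132.
#153: 0→2
#160: 2→6
#111: 6→11
#139: 11→17
#118: 17→25
#104: 25→35
#146: 35→48
#125: 48→63
#132: 63→81

81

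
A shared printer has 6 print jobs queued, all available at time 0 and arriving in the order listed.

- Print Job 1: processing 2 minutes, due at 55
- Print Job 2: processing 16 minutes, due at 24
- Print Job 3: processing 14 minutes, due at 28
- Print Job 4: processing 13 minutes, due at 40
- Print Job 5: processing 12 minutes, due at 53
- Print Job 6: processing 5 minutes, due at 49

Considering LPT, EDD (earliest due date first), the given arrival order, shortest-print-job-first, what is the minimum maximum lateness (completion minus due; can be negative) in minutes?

LPT (decreasing processing time): Print Job 2 Print Job 3 Print Job 4 Print Job 5 Print Job 6 Print Job 1.
Print Job 2: 0→16, due 24, lateness -8
Print Job 3: 16→30, due 28, lateness 2
Print Job 4: 30→43, due 40, lateness 3
Print Job 5: 43→55, due 53, lateness 2
Print Job 6: 55→60, due 49, lateness 11
Print Job 1: 60→62, due 55, lateness 7
Maximum = 11.
EDD (increasing due date): Print Job 2 Print Job 3 Print Job 4 Print Job 6 Print Job 5 Print Job 1.
Print Job 2: 0→16, due 24, lateness -8
Print Job 3: 16→30, due 28, lateness 2
Print Job 4: 30→43, due 40, lateness 3
Print Job 6: 43→48, due 49, lateness -1
Print Job 5: 48→60, due 53, lateness 7
Print Job 1: 60→62, due 55, lateness 7
Maximum = 7.
FIFO (arrival order): Print Job 1 Print Job 2 Print Job 3 Print Job 4 Print Job 5 Print Job 6.
Print Job 1: 0→2, due 55, lateness -53
Print Job 2: 2→18, due 24, lateness -6
Print Job 3: 18→32, due 28, lateness 4
Print Job 4: 32→45, due 40, lateness 5
Print Job 5: 45→57, due 53, lateness 4
Print Job 6: 57→62, due 49, lateness 13
Maximum = 13.
SPT (increasing processing time): Print Job 1 Print Job 6 Print Job 5 Print Job 4 Print Job 3 Print Job 2.
Print Job 1: 0→2, due 55, lateness -53
Print Job 6: 2→7, due 49, lateness -42
Print Job 5: 7→19, due 53, lateness -34
Print Job 4: 19→32, due 40, lateness -8
Print Job 3: 32→46, due 28, lateness 18
Print Job 2: 46→62, due 24, lateness 38
Maximum = 38.
LPT 11, EDD 7, FIFO 13, SPT 38 → minimum 7.

7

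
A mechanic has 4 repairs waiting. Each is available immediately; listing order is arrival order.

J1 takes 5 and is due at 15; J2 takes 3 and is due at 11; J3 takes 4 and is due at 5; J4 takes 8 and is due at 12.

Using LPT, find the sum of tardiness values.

LPT (decreasing processing time): J4 J1 J3 J2.
J4: 0→8, due 12, tardiness 0
J1: 8→13, due 15, tardiness 0
J3: 13→17, due 5, tardiness 12
J2: 17→20, due 11, tardiness 9
Sum = 0+0+12+9 = 21.

21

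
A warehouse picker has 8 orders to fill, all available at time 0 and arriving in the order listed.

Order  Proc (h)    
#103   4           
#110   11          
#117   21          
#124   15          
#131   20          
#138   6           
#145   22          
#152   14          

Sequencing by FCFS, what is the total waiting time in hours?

FIFO (arrival order): #103 #110 #117 #124 #131 #138 #145 #152.
#103: waits 0, runs 0→4
#110: waits 4, runs 4→15
#117: waits 15, runs 15→36
#124: waits 36, runs 36→51
#131: waits 51, runs 51→71
#138: waits 71, runs 71→77
#145: waits 77, runs 77→99
#152: waits 99, runs 99→113
Sum = 0+4+15+36+51+71+77+99 = 353.

353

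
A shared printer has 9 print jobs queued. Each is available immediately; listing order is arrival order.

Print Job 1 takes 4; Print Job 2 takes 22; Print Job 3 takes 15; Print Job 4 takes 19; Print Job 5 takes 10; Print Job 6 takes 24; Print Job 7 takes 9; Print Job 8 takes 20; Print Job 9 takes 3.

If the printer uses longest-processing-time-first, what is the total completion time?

LPT (decreasing processing time): Print Job 6 Print Job 2 Print Job 8 Print Job 4 Print Job 3 Print Job 5 Print Job 7 Print Job 1 Print Job 9.
Print Job 6: 0→24
Print Job 2: 24→46
Print Job 8: 46→66
Print Job 4: 66→85
Print Job 3: 85→100
Print Job 5: 100→110
Print Job 7: 110→119
Print Job 1: 119→123
Print Job 9: 123→126
Sum = 24+46+66+85+100+110+119+123+126 = 799.

799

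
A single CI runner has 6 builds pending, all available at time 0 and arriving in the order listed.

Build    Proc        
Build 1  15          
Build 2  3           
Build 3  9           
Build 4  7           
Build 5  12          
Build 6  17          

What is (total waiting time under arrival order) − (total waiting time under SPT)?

31

FIFO (arrival order): Build 1 Build 2 Build 3 Build 4 Build 5 Build 6.
Build 1: waits 0, runs 0→15
Build 2: waits 15, runs 15→18
Build 3: waits 18, runs 18→27
Build 4: waits 27, runs 27→34
Build 5: waits 34, runs 34→46
Build 6: waits 46, runs 46→63
Sum = 0+15+18+27+34+46 = 140.
SPT (increasing processing time): Build 2 Build 4 Build 3 Build 5 Build 1 Build 6.
Build 2: waits 0, runs 0→3
Build 4: waits 3, runs 3→10
Build 3: waits 10, runs 10→19
Build 5: waits 19, runs 19→31
Build 1: waits 31, runs 31→46
Build 6: waits 46, runs 46→63
Sum = 0+3+10+19+31+46 = 109.
Difference = 140 − 109 = 31.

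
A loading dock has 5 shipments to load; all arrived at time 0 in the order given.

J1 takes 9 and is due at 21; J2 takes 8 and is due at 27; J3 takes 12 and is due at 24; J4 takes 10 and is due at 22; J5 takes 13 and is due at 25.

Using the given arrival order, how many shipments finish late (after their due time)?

FIFO (arrival order): J1 J2 J3 J4 J5.
J1: 0→9, due 21, tardiness 0
J2: 9→17, due 27, tardiness 0
J3: 17→29, due 24, tardiness 5
J4: 29→39, due 22, tardiness 17
J5: 39→52, due 25, tardiness 27
Late shipments: 3.

3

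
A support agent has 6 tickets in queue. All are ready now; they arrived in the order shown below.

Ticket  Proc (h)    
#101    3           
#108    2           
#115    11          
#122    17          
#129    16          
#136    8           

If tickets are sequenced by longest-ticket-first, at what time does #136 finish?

52

LPT (decreasing processing time): #122 #129 #115 #136 #101 #108.
#122: 0→17
#129: 17→33
#115: 33→44
#136: 44→52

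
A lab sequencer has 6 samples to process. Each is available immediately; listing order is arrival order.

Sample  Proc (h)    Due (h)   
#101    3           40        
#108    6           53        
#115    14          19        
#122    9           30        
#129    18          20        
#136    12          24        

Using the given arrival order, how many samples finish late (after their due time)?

FIFO (arrival order): #101 #108 #115 #122 #129 #136.
#101: 0→3, due 40, tardiness 0
#108: 3→9, due 53, tardiness 0
#115: 9→23, due 19, tardiness 4
#122: 23→32, due 30, tardiness 2
#129: 32→50, due 20, tardiness 30
#136: 50→62, due 24, tardiness 38
Late samples: 4.

4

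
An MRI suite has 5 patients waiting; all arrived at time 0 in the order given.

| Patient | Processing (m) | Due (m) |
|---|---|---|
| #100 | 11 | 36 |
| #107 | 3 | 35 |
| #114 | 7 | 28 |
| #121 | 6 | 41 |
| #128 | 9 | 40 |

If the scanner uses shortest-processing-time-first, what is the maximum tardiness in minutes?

0

SPT (increasing processing time): #107 #121 #114 #128 #100.
#107: 0→3, due 35, tardiness 0
#121: 3→9, due 41, tardiness 0
#114: 9→16, due 28, tardiness 0
#128: 16→25, due 40, tardiness 0
#100: 25→36, due 36, tardiness 0
Maximum = 0.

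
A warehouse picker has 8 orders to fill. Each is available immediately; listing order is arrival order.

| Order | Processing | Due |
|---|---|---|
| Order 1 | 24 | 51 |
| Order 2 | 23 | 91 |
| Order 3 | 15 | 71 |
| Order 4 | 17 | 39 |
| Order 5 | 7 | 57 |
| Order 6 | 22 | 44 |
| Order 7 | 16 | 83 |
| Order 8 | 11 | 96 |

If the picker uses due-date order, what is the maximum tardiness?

EDD (increasing due date): Order 4 Order 6 Order 1 Order 5 Order 3 Order 7 Order 2 Order 8.
Order 4: 0→17, due 39, tardiness 0
Order 6: 17→39, due 44, tardiness 0
Order 1: 39→63, due 51, tardiness 12
Order 5: 63→70, due 57, tardiness 13
Order 3: 70→85, due 71, tardiness 14
Order 7: 85→101, due 83, tardiness 18
Order 2: 101→124, due 91, tardiness 33
Order 8: 124→135, due 96, tardiness 39
Maximum = 39.

39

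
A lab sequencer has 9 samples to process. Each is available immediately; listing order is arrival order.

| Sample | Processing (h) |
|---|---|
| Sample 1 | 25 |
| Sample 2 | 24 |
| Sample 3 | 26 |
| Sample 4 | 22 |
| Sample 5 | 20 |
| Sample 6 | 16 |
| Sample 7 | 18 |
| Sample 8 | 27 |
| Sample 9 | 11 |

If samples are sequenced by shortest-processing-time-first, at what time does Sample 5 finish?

SPT (increasing processing time): Sample 9 Sample 6 Sample 7 Sample 5 Sample 4 Sample 2 Sample 1 Sample 3 Sample 8.
Sample 9: 0→11
Sample 6: 11→27
Sample 7: 27→45
Sample 5: 45→65

65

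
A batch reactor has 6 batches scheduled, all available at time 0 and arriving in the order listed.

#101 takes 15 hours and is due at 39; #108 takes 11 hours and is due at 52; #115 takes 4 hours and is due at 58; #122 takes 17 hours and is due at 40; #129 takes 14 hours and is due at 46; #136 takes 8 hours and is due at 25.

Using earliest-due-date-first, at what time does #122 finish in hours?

EDD (increasing due date): #136 #101 #122 #129 #108 #115.
#136: 0→8
#101: 8→23
#122: 23→40

40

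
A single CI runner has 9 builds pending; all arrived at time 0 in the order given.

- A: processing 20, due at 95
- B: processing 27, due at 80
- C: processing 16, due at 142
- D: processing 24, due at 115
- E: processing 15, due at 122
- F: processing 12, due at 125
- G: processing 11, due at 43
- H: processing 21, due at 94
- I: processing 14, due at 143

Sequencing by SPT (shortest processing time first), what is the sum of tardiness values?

SPT (increasing processing time): G F I E C A H D B.
G: 0→11, due 43, tardiness 0
F: 11→23, due 125, tardiness 0
I: 23→37, due 143, tardiness 0
E: 37→52, due 122, tardiness 0
C: 52→68, due 142, tardiness 0
A: 68→88, due 95, tardiness 0
H: 88→109, due 94, tardiness 15
D: 109→133, due 115, tardiness 18
B: 133→160, due 80, tardiness 80
Sum = 0+0+0+0+0+0+15+18+80 = 113.

113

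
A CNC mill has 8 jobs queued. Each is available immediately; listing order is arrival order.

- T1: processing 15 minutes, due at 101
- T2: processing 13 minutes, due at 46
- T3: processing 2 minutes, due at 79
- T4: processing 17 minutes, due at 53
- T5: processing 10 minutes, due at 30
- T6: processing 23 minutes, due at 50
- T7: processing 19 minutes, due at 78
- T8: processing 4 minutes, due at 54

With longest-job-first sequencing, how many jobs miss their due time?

5

LPT (decreasing processing time): T6 T7 T4 T1 T2 T5 T8 T3.
T6: 0→23, due 50, tardiness 0
T7: 23→42, due 78, tardiness 0
T4: 42→59, due 53, tardiness 6
T1: 59→74, due 101, tardiness 0
T2: 74→87, due 46, tardiness 41
T5: 87→97, due 30, tardiness 67
T8: 97→101, due 54, tardiness 47
T3: 101→103, due 79, tardiness 24
Late jobs: 5.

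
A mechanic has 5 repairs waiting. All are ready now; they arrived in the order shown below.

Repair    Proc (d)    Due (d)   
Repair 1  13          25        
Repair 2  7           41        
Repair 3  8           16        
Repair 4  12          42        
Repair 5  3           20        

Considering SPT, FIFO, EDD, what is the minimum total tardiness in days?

SPT (increasing processing time): Repair 5 Repair 2 Repair 3 Repair 4 Repair 1.
Repair 5: 0→3, due 20, tardiness 0
Repair 2: 3→10, due 41, tardiness 0
Repair 3: 10→18, due 16, tardiness 2
Repair 4: 18→30, due 42, tardiness 0
Repair 1: 30→43, due 25, tardiness 18
Sum = 0+0+2+0+18 = 20.
FIFO (arrival order): Repair 1 Repair 2 Repair 3 Repair 4 Repair 5.
Repair 1: 0→13, due 25, tardiness 0
Repair 2: 13→20, due 41, tardiness 0
Repair 3: 20→28, due 16, tardiness 12
Repair 4: 28→40, due 42, tardiness 0
Repair 5: 40→43, due 20, tardiness 23
Sum = 0+0+12+0+23 = 35.
EDD (increasing due date): Repair 3 Repair 5 Repair 1 Repair 2 Repair 4.
Repair 3: 0→8, due 16, tardiness 0
Repair 5: 8→11, due 20, tardiness 0
Repair 1: 11→24, due 25, tardiness 0
Repair 2: 24→31, due 41, tardiness 0
Repair 4: 31→43, due 42, tardiness 1
Sum = 0+0+0+0+1 = 1.
SPT 20, FIFO 35, EDD 1 → minimum 1.

1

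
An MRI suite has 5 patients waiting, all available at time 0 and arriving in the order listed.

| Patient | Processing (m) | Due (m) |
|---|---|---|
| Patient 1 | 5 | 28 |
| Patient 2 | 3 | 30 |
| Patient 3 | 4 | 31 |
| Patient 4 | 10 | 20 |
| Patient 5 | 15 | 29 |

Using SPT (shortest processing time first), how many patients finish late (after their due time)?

SPT (increasing processing time): Patient 2 Patient 3 Patient 1 Patient 4 Patient 5.
Patient 2: 0→3, due 30, tardiness 0
Patient 3: 3→7, due 31, tardiness 0
Patient 1: 7→12, due 28, tardiness 0
Patient 4: 12→22, due 20, tardiness 2
Patient 5: 22→37, due 29, tardiness 8
Late patients: 2.

2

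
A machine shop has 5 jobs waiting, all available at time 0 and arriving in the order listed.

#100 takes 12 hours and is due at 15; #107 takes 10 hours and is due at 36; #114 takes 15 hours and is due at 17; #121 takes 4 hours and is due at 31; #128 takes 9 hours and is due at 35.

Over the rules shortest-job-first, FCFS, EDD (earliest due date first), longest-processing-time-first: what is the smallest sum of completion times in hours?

SPT (increasing processing time): #121 #128 #107 #100 #114.
#121: 0→4
#128: 4→13
#107: 13→23
#100: 23→35
#114: 35→50
Sum = 4+13+23+35+50 = 125.
FIFO (arrival order): #100 #107 #114 #121 #128.
#100: 0→12
#107: 12→22
#114: 22→37
#121: 37→41
#128: 41→50
Sum = 12+22+37+41+50 = 162.
EDD (increasing due date): #100 #114 #121 #128 #107.
#100: 0→12
#114: 12→27
#121: 27→31
#128: 31→40
#107: 40→50
Sum = 12+27+31+40+50 = 160.
LPT (decreasing processing time): #114 #100 #107 #128 #121.
#114: 0→15
#100: 15→27
#107: 27→37
#128: 37→46
#121: 46→50
Sum = 15+27+37+46+50 = 175.
SPT 125, FIFO 162, EDD 160, LPT 175 → minimum 125.

125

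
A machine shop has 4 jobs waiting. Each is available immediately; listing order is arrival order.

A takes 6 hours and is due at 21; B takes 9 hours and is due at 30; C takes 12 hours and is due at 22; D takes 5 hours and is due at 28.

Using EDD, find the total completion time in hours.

79

EDD (increasing due date): A C D B.
A: 0→6
C: 6→18
D: 18→23
B: 23→32
Sum = 6+18+23+32 = 79.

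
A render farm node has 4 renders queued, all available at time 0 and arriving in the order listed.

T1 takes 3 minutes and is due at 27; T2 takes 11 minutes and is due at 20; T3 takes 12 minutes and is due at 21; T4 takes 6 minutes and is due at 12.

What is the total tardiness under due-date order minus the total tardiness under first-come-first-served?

EDD (increasing due date): T4 T2 T3 T1.
T4: 0→6, due 12, tardiness 0
T2: 6→17, due 20, tardiness 0
T3: 17→29, due 21, tardiness 8
T1: 29→32, due 27, tardiness 5
Sum = 0+0+8+5 = 13.
FIFO (arrival order): T1 T2 T3 T4.
T1: 0→3, due 27, tardiness 0
T2: 3→14, due 20, tardiness 0
T3: 14→26, due 21, tardiness 5
T4: 26→32, due 12, tardiness 20
Sum = 0+0+5+20 = 25.
Difference = 13 − 25 = -12.

-12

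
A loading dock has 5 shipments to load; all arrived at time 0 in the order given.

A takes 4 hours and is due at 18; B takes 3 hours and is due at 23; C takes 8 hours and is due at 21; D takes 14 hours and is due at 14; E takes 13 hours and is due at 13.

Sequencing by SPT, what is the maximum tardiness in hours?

28

SPT (increasing processing time): B A C E D.
B: 0→3, due 23, tardiness 0
A: 3→7, due 18, tardiness 0
C: 7→15, due 21, tardiness 0
E: 15→28, due 13, tardiness 15
D: 28→42, due 14, tardiness 28
Maximum = 28.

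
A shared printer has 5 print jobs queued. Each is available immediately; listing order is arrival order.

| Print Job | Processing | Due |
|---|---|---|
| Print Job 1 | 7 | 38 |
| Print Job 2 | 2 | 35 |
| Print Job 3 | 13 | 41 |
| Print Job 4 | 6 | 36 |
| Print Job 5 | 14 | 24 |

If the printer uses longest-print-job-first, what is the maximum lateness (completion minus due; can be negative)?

7

LPT (decreasing processing time): Print Job 5 Print Job 3 Print Job 1 Print Job 4 Print Job 2.
Print Job 5: 0→14, due 24, lateness -10
Print Job 3: 14→27, due 41, lateness -14
Print Job 1: 27→34, due 38, lateness -4
Print Job 4: 34→40, due 36, lateness 4
Print Job 2: 40→42, due 35, lateness 7
Maximum = 7.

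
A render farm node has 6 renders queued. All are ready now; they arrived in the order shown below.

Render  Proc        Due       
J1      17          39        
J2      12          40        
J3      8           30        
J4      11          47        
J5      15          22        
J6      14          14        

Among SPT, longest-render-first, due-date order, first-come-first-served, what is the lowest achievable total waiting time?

SPT (increasing processing time): J3 J4 J2 J6 J5 J1.
J3: waits 0, runs 0→8
J4: waits 8, runs 8→19
J2: waits 19, runs 19→31
J6: waits 31, runs 31→45
J5: waits 45, runs 45→60
J1: waits 60, runs 60→77
Sum = 0+8+19+31+45+60 = 163.
LPT (decreasing processing time): J1 J5 J6 J2 J4 J3.
J1: waits 0, runs 0→17
J5: waits 17, runs 17→32
J6: waits 32, runs 32→46
J2: waits 46, runs 46→58
J4: waits 58, runs 58→69
J3: waits 69, runs 69→77
Sum = 0+17+32+46+58+69 = 222.
EDD (increasing due date): J6 J5 J3 J1 J2 J4.
J6: waits 0, runs 0→14
J5: waits 14, runs 14→29
J3: waits 29, runs 29→37
J1: waits 37, runs 37→54
J2: waits 54, runs 54→66
J4: waits 66, runs 66→77
Sum = 0+14+29+37+54+66 = 200.
FIFO (arrival order): J1 J2 J3 J4 J5 J6.
J1: waits 0, runs 0→17
J2: waits 17, runs 17→29
J3: waits 29, runs 29→37
J4: waits 37, runs 37→48
J5: waits 48, runs 48→63
J6: waits 63, runs 63→77
Sum = 0+17+29+37+48+63 = 194.
SPT 163, LPT 222, EDD 200, FIFO 194 → minimum 163.

163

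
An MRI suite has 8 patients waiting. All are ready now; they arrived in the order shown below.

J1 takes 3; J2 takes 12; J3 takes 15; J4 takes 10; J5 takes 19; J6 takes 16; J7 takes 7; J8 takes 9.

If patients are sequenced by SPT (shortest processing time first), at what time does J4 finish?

SPT (increasing processing time): J1 J7 J8 J4 J2 J3 J6 J5.
J1: 0→3
J7: 3→10
J8: 10→19
J4: 19→29

29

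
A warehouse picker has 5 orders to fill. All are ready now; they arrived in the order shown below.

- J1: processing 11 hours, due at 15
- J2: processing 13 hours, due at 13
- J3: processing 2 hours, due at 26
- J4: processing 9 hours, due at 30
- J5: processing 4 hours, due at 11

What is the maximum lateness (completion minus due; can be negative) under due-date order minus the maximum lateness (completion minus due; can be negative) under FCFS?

-15

EDD (increasing due date): J5 J2 J1 J3 J4.
J5: 0→4, due 11, lateness -7
J2: 4→17, due 13, lateness 4
J1: 17→28, due 15, lateness 13
J3: 28→30, due 26, lateness 4
J4: 30→39, due 30, lateness 9
Maximum = 13.
FIFO (arrival order): J1 J2 J3 J4 J5.
J1: 0→11, due 15, lateness -4
J2: 11→24, due 13, lateness 11
J3: 24→26, due 26, lateness 0
J4: 26→35, due 30, lateness 5
J5: 35→39, due 11, lateness 28
Maximum = 28.
Difference = 13 − 28 = -15.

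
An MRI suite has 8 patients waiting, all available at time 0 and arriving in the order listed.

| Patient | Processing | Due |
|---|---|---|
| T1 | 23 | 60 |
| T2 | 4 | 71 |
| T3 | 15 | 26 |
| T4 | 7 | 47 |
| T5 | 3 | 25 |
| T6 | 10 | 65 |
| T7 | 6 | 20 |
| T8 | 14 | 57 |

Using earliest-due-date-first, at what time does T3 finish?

EDD (increasing due date): T7 T5 T3 T4 T8 T1 T6 T2.
T7: 0→6
T5: 6→9
T3: 9→24

24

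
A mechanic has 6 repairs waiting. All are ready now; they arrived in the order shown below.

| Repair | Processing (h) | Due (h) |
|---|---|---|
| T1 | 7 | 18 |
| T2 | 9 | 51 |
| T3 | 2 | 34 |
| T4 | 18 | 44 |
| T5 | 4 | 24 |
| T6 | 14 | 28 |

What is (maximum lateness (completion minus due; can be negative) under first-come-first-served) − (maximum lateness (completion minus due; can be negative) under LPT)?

FIFO (arrival order): T1 T2 T3 T4 T5 T6.
T1: 0→7, due 18, lateness -11
T2: 7→16, due 51, lateness -35
T3: 16→18, due 34, lateness -16
T4: 18→36, due 44, lateness -8
T5: 36→40, due 24, lateness 16
T6: 40→54, due 28, lateness 26
Maximum = 26.
LPT (decreasing processing time): T4 T6 T2 T1 T5 T3.
T4: 0→18, due 44, lateness -26
T6: 18→32, due 28, lateness 4
T2: 32→41, due 51, lateness -10
T1: 41→48, due 18, lateness 30
T5: 48→52, due 24, lateness 28
T3: 52→54, due 34, lateness 20
Maximum = 30.
Difference = 26 − 30 = -4.

-4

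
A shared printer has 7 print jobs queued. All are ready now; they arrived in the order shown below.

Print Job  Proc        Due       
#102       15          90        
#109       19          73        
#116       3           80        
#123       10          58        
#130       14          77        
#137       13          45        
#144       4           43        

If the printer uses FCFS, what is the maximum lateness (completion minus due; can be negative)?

35

FIFO (arrival order): #102 #109 #116 #123 #130 #137 #144.
#102: 0→15, due 90, lateness -75
#109: 15→34, due 73, lateness -39
#116: 34→37, due 80, lateness -43
#123: 37→47, due 58, lateness -11
#130: 47→61, due 77, lateness -16
#137: 61→74, due 45, lateness 29
#144: 74→78, due 43, lateness 35
Maximum = 35.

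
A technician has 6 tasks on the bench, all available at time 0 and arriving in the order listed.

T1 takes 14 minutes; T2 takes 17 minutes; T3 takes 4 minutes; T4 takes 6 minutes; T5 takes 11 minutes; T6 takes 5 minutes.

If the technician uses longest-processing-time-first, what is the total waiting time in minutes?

LPT (decreasing processing time): T2 T1 T5 T4 T6 T3.
T2: waits 0, runs 0→17
T1: waits 17, runs 17→31
T5: waits 31, runs 31→42
T4: waits 42, runs 42→48
T6: waits 48, runs 48→53
T3: waits 53, runs 53→57
Sum = 0+17+31+42+48+53 = 191.

191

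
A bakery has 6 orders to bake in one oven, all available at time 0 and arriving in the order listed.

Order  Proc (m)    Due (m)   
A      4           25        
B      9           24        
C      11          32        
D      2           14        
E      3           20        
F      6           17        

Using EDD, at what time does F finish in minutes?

8

EDD (increasing due date): D F E B A C.
D: 0→2
F: 2→8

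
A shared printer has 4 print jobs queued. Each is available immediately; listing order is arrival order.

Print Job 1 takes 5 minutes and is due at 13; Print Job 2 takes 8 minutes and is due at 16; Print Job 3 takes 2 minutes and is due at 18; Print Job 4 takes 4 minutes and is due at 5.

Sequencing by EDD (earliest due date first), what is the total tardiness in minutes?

2

EDD (increasing due date): Print Job 4 Print Job 1 Print Job 2 Print Job 3.
Print Job 4: 0→4, due 5, tardiness 0
Print Job 1: 4→9, due 13, tardiness 0
Print Job 2: 9→17, due 16, tardiness 1
Print Job 3: 17→19, due 18, tardiness 1
Sum = 0+0+1+1 = 2.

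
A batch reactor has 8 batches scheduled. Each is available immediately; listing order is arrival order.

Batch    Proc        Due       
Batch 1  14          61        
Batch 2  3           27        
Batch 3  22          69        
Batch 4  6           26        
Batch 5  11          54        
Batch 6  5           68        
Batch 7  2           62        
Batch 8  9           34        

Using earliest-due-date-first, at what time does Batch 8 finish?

18

EDD (increasing due date): Batch 4 Batch 2 Batch 8 Batch 5 Batch 1 Batch 7 Batch 6 Batch 3.
Batch 4: 0→6
Batch 2: 6→9
Batch 8: 9→18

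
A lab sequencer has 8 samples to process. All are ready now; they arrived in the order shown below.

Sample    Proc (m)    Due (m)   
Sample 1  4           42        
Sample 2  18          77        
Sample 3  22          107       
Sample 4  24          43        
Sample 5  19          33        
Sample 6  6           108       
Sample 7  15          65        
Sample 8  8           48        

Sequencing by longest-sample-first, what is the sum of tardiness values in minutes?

LPT (decreasing processing time): Sample 4 Sample 3 Sample 5 Sample 2 Sample 7 Sample 8 Sample 6 Sample 1.
Sample 4: 0→24, due 43, tardiness 0
Sample 3: 24→46, due 107, tardiness 0
Sample 5: 46→65, due 33, tardiness 32
Sample 2: 65→83, due 77, tardiness 6
Sample 7: 83→98, due 65, tardiness 33
Sample 8: 98→106, due 48, tardiness 58
Sample 6: 106→112, due 108, tardiness 4
Sample 1: 112→116, due 42, tardiness 74
Sum = 0+0+32+6+33+58+4+74 = 207.

207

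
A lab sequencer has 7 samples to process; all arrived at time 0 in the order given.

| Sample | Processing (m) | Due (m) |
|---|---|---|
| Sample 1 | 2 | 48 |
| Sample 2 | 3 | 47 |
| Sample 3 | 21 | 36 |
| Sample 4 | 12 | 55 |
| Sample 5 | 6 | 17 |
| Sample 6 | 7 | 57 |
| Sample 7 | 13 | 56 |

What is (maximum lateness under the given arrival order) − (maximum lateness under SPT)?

FIFO (arrival order): Sample 1 Sample 2 Sample 3 Sample 4 Sample 5 Sample 6 Sample 7.
Sample 1: 0→2, due 48, lateness -46
Sample 2: 2→5, due 47, lateness -42
Sample 3: 5→26, due 36, lateness -10
Sample 4: 26→38, due 55, lateness -17
Sample 5: 38→44, due 17, lateness 27
Sample 6: 44→51, due 57, lateness -6
Sample 7: 51→64, due 56, lateness 8
Maximum = 27.
SPT (increasing processing time): Sample 1 Sample 2 Sample 5 Sample 6 Sample 4 Sample 7 Sample 3.
Sample 1: 0→2, due 48, lateness -46
Sample 2: 2→5, due 47, lateness -42
Sample 5: 5→11, due 17, lateness -6
Sample 6: 11→18, due 57, lateness -39
Sample 4: 18→30, due 55, lateness -25
Sample 7: 30→43, due 56, lateness -13
Sample 3: 43→64, due 36, lateness 28
Maximum = 28.
Difference = 27 − 28 = -1.

-1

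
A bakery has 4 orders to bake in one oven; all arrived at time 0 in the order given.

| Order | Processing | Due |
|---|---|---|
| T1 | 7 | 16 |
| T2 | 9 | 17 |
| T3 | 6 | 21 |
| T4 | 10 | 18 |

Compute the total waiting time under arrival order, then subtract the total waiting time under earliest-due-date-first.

-4

FIFO (arrival order): T1 T2 T3 T4.
T1: waits 0, runs 0→7
T2: waits 7, runs 7→16
T3: waits 16, runs 16→22
T4: waits 22, runs 22→32
Sum = 0+7+16+22 = 45.
EDD (increasing due date): T1 T2 T4 T3.
T1: waits 0, runs 0→7
T2: waits 7, runs 7→16
T4: waits 16, runs 16→26
T3: waits 26, runs 26→32
Sum = 0+7+16+26 = 49.
Difference = 45 − 49 = -4.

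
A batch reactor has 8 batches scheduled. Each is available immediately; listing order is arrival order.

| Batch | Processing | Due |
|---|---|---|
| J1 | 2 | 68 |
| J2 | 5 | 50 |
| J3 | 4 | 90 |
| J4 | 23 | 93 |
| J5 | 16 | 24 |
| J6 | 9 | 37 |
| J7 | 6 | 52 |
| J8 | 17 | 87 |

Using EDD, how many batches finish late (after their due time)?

0

EDD (increasing due date): J5 J6 J2 J7 J1 J8 J3 J4.
J5: 0→16, due 24, tardiness 0
J6: 16→25, due 37, tardiness 0
J2: 25→30, due 50, tardiness 0
J7: 30→36, due 52, tardiness 0
J1: 36→38, due 68, tardiness 0
J8: 38→55, due 87, tardiness 0
J3: 55→59, due 90, tardiness 0
J4: 59→82, due 93, tardiness 0
Late batches: 0.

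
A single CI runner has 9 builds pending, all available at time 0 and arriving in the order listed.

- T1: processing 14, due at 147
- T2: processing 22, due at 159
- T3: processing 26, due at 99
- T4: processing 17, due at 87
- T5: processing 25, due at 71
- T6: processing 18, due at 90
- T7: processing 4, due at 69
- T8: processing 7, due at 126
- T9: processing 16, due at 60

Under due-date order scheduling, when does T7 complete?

20

EDD (increasing due date): T9 T7 T5 T4 T6 T3 T8 T1 T2.
T9: 0→16
T7: 16→20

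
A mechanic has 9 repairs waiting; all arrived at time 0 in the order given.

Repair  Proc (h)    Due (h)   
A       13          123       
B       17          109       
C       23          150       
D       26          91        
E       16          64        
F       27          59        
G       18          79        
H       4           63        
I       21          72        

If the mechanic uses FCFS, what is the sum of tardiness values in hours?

329

FIFO (arrival order): A B C D E F G H I.
A: 0→13, due 123, tardiness 0
B: 13→30, due 109, tardiness 0
C: 30→53, due 150, tardiness 0
D: 53→79, due 91, tardiness 0
E: 79→95, due 64, tardiness 31
F: 95→122, due 59, tardiness 63
G: 122→140, due 79, tardiness 61
H: 140→144, due 63, tardiness 81
I: 144→165, due 72, tardiness 93
Sum = 0+0+0+0+31+63+61+81+93 = 329.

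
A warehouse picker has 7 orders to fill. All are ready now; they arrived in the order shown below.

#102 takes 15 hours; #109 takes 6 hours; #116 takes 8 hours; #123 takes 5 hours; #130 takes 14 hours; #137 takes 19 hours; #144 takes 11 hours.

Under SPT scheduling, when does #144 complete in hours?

SPT (increasing processing time): #123 #109 #116 #144 #130 #102 #137.
#123: 0→5
#109: 5→11
#116: 11→19
#144: 19→30

30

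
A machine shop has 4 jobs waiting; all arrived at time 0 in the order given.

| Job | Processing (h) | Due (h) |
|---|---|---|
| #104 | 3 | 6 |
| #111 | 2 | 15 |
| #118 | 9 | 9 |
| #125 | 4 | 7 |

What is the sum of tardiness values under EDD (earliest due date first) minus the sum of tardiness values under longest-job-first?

-9

EDD (increasing due date): #104 #125 #118 #111.
#104: 0→3, due 6, tardiness 0
#125: 3→7, due 7, tardiness 0
#118: 7→16, due 9, tardiness 7
#111: 16→18, due 15, tardiness 3
Sum = 0+0+7+3 = 10.
LPT (decreasing processing time): #118 #125 #104 #111.
#118: 0→9, due 9, tardiness 0
#125: 9→13, due 7, tardiness 6
#104: 13→16, due 6, tardiness 10
#111: 16→18, due 15, tardiness 3
Sum = 0+6+10+3 = 19.
Difference = 10 − 19 = -9.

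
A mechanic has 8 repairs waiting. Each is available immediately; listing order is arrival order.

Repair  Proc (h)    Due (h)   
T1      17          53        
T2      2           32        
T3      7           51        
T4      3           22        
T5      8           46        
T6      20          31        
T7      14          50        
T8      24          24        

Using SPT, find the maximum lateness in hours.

SPT (increasing processing time): T2 T4 T3 T5 T7 T1 T6 T8.
T2: 0→2, due 32, lateness -30
T4: 2→5, due 22, lateness -17
T3: 5→12, due 51, lateness -39
T5: 12→20, due 46, lateness -26
T7: 20→34, due 50, lateness -16
T1: 34→51, due 53, lateness -2
T6: 51→71, due 31, lateness 40
T8: 71→95, due 24, lateness 71
Maximum = 71.

71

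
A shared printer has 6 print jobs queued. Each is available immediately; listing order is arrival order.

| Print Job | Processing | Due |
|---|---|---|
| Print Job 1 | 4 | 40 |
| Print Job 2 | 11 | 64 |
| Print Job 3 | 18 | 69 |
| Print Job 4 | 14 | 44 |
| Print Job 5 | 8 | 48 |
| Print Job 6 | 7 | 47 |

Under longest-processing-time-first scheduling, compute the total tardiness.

LPT (decreasing processing time): Print Job 3 Print Job 4 Print Job 2 Print Job 5 Print Job 6 Print Job 1.
Print Job 3: 0→18, due 69, tardiness 0
Print Job 4: 18→32, due 44, tardiness 0
Print Job 2: 32→43, due 64, tardiness 0
Print Job 5: 43→51, due 48, tardiness 3
Print Job 6: 51→58, due 47, tardiness 11
Print Job 1: 58→62, due 40, tardiness 22
Sum = 0+0+0+3+11+22 = 36.

36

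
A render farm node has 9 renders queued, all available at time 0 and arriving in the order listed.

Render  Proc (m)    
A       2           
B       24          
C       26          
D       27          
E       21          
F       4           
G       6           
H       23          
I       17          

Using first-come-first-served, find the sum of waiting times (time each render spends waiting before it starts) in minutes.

606

FIFO (arrival order): A B C D E F G H I.
A: waits 0, runs 0→2
B: waits 2, runs 2→26
C: waits 26, runs 26→52
D: waits 52, runs 52→79
E: waits 79, runs 79→100
F: waits 100, runs 100→104
G: waits 104, runs 104→110
H: waits 110, runs 110→133
I: waits 133, runs 133→150
Sum = 0+2+26+52+79+100+104+110+133 = 606.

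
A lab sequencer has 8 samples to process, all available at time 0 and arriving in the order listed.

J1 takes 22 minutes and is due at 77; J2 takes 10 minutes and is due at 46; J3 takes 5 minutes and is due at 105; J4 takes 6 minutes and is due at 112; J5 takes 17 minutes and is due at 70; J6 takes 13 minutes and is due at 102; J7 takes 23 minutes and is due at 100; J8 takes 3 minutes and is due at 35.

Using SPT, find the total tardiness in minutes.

0

SPT (increasing processing time): J8 J3 J4 J2 J6 J5 J1 J7.
J8: 0→3, due 35, tardiness 0
J3: 3→8, due 105, tardiness 0
J4: 8→14, due 112, tardiness 0
J2: 14→24, due 46, tardiness 0
J6: 24→37, due 102, tardiness 0
J5: 37→54, due 70, tardiness 0
J1: 54→76, due 77, tardiness 0
J7: 76→99, due 100, tardiness 0
Sum = 0+0+0+0+0+0+0+0 = 0.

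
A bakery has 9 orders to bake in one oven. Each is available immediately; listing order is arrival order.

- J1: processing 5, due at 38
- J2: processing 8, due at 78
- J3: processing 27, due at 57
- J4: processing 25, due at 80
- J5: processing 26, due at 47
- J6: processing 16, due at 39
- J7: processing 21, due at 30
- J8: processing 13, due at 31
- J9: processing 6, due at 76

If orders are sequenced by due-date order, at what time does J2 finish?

122

EDD (increasing due date): J7 J8 J1 J6 J5 J3 J9 J2 J4.
J7: 0→21
J8: 21→34
J1: 34→39
J6: 39→55
J5: 55→81
J3: 81→108
J9: 108→114
J2: 114→122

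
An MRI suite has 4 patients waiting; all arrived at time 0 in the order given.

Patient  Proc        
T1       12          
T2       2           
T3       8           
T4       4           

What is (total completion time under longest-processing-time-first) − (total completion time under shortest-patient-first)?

LPT (decreasing processing time): T1 T3 T4 T2.
T1: 0→12
T3: 12→20
T4: 20→24
T2: 24→26
Sum = 12+20+24+26 = 82.
SPT (increasing processing time): T2 T4 T3 T1.
T2: 0→2
T4: 2→6
T3: 6→14
T1: 14→26
Sum = 2+6+14+26 = 48.
Difference = 82 − 48 = 34.

34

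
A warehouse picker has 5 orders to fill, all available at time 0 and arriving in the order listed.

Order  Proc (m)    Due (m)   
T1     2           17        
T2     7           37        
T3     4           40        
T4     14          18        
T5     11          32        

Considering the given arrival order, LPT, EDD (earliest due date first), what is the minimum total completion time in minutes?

89

FIFO (arrival order): T1 T2 T3 T4 T5.
T1: 0→2
T2: 2→9
T3: 9→13
T4: 13→27
T5: 27→38
Sum = 2+9+13+27+38 = 89.
LPT (decreasing processing time): T4 T5 T2 T3 T1.
T4: 0→14
T5: 14→25
T2: 25→32
T3: 32→36
T1: 36→38
Sum = 14+25+32+36+38 = 145.
EDD (increasing due date): T1 T4 T5 T2 T3.
T1: 0→2
T4: 2→16
T5: 16→27
T2: 27→34
T3: 34→38
Sum = 2+16+27+34+38 = 117.
FIFO 89, LPT 145, EDD 117 → minimum 89.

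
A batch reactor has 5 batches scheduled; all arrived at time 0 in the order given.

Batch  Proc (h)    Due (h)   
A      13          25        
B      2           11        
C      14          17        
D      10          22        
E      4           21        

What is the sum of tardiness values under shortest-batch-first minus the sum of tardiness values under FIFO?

SPT (increasing processing time): B E D A C.
B: 0→2, due 11, tardiness 0
E: 2→6, due 21, tardiness 0
D: 6→16, due 22, tardiness 0
A: 16→29, due 25, tardiness 4
C: 29→43, due 17, tardiness 26
Sum = 0+0+0+4+26 = 30.
FIFO (arrival order): A B C D E.
A: 0→13, due 25, tardiness 0
B: 13→15, due 11, tardiness 4
C: 15→29, due 17, tardiness 12
D: 29→39, due 22, tardiness 17
E: 39→43, due 21, tardiness 22
Sum = 0+4+12+17+22 = 55.
Difference = 30 − 55 = -25.

-25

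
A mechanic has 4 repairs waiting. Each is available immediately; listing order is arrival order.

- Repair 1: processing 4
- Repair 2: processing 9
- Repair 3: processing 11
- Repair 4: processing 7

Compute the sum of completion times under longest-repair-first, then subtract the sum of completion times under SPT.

LPT (decreasing processing time): Repair 3 Repair 2 Repair 4 Repair 1.
Repair 3: 0→11
Repair 2: 11→20
Repair 4: 20→27
Repair 1: 27→31
Sum = 11+20+27+31 = 89.
SPT (increasing processing time): Repair 1 Repair 4 Repair 2 Repair 3.
Repair 1: 0→4
Repair 4: 4→11
Repair 2: 11→20
Repair 3: 20→31
Sum = 4+11+20+31 = 66.
Difference = 89 − 66 = 23.

23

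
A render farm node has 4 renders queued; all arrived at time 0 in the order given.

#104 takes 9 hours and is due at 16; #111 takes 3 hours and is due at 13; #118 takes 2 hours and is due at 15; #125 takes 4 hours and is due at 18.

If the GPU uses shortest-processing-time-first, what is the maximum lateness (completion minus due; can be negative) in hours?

2

SPT (increasing processing time): #118 #111 #125 #104.
#118: 0→2, due 15, lateness -13
#111: 2→5, due 13, lateness -8
#125: 5→9, due 18, lateness -9
#104: 9→18, due 16, lateness 2
Maximum = 2.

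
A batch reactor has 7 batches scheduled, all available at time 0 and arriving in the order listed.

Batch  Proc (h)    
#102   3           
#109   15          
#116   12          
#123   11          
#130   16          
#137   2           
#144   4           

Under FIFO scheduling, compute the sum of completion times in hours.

FIFO (arrival order): #102 #109 #116 #123 #130 #137 #144.
#102: 0→3
#109: 3→18
#116: 18→30
#123: 30→41
#130: 41→57
#137: 57→59
#144: 59→63
Sum = 3+18+30+41+57+59+63 = 271.

271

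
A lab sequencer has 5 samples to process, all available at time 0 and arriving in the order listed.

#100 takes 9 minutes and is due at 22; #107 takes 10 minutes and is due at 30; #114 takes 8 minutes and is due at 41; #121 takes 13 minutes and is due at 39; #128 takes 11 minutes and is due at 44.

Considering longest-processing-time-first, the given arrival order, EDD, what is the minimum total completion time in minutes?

146

LPT (decreasing processing time): #121 #128 #107 #100 #114.
#121: 0→13
#128: 13→24
#107: 24→34
#100: 34→43
#114: 43→51
Sum = 13+24+34+43+51 = 165.
FIFO (arrival order): #100 #107 #114 #121 #128.
#100: 0→9
#107: 9→19
#114: 19→27
#121: 27→40
#128: 40→51
Sum = 9+19+27+40+51 = 146.
EDD (increasing due date): #100 #107 #121 #114 #128.
#100: 0→9
#107: 9→19
#121: 19→32
#114: 32→40
#128: 40→51
Sum = 9+19+32+40+51 = 151.
LPT 165, FIFO 146, EDD 151 → minimum 146.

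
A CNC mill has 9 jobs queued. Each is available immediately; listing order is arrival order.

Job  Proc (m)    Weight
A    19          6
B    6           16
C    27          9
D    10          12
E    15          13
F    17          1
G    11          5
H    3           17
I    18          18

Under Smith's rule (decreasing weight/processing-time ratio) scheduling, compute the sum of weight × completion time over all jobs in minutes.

WSPT (decreasing weight/processing-time ratio): H B D I E G C A F.
H: finishes 3, weight 17, w·C = 51
B: finishes 9, weight 16, w·C = 144
D: finishes 19, weight 12, w·C = 228
I: finishes 37, weight 18, w·C = 666
E: finishes 52, weight 13, w·C = 676
G: finishes 63, weight 5, w·C = 315
C: finishes 90, weight 9, w·C = 810
A: finishes 109, weight 6, w·C = 654
F: finishes 126, weight 1, w·C = 126
Sum = 51+144+228+666+676+315+810+654+126 = 3670.

3670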